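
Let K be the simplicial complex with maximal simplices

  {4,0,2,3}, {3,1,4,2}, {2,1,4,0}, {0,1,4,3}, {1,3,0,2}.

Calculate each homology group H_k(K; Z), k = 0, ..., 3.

We work with the vertex ordering 0 < 1 < 2 < 3 < 4. The simplices of K, each written with vertices in increasing order, are:

  0-simplices (5): [0], [1], [2], [3], [4]
  1-simplices (10): [0,1], [0,2], [0,3], [0,4], [1,2], [1,3], [1,4], [2,3], [2,4], [3,4]
  2-simplices (10): [0,1,2], [0,1,3], [0,1,4], [0,2,3], [0,2,4], [0,3,4], [1,2,3], [1,2,4], [1,3,4], [2,3,4]
  3-simplices (5): [0,1,2,3], [0,1,2,4], [0,1,3,4], [0,2,3,4], [1,2,3,4]

giving chain groups C_0 ≅ Z^5, C_1 ≅ Z^10, C_2 ≅ Z^10, C_3 ≅ Z^5.

∂_1: C_1 → C_0 sends each edge [p,q] (with p < q) to q − p. For instance
  ∂[1,2] = [2] − [1].
The resulting 5×10 matrix has rank 4, and its Smith normal form has invariant factors (1,1,1,1).

Boundary ∂_2: C_2 → C_1 maps a triangle to the signed sum of its edges. For instance
  ∂[1,2,3] = [2,3] − [1,3] + [1,2],
  ∂[0,1,2] = [1,2] − [0,2] + [0,1].
The 10×10 boundary matrix has rank 6 and Smith normal form diag(1,1,1,1,1,1).

Boundary ∂_3: C_3 → C_2 sends each 3-simplex σ to the alternating sum Σ_i (−1)^i (σ with its i-th vertex removed). For instance
  ∂[0,1,3,4] = [1,3,4] − [0,3,4] + [0,1,4] − [0,1,3],
  ∂[0,1,2,4] = [1,2,4] − [0,2,4] + [0,1,4] − [0,1,2].
This gives a 10×5 integer matrix of rank 4; reducing to Smith normal form yields diagonal entries (1,1,1,1).

Now H_k = ker ∂_k / im ∂_{k+1}, so:

  H_0: rank C_0 − rank ∂_1 = 5 − 4 = 1, and the invariant factors of ∂_1 are all 1, so H_0 = Z.
  H_1: rank ker ∂_1 − rank ∂_2 = (10 − 4) − 6 = 0, and the invariant factors of ∂_2 are all 1, so H_1 = 0.
  H_2: rank ker ∂_2 − rank ∂_3 = (10 − 6) − 4 = 0, and the invariant factors of ∂_3 are all 1, so H_2 = 0.
  H_3: rank ker ∂_3 − rank ∂_4 = (5 − 4) − 0 = 1, and there is no ∂_4, so H_3 = Z.

As a check, the Euler characteristic is 5 − 10 + 10 − 5 = 0, which agrees with 1 − 0 + 0 − 1 = 0.

H_0 = Z,  H_1 = 0,  H_2 = 0,  H_3 = Z.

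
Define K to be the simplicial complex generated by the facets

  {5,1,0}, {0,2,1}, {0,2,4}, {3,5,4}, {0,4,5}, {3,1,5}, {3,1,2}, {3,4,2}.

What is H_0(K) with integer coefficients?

Order the vertices as 0 < 1 < 2 < 3 < 4 < 5. Listing each simplex with vertices in this order, K has dimension 2 with simplices:

  0-simplices (6): [0], [1], [2], [3], [4], [5]
  1-simplices (12): [0,1], [0,2], [0,4], [0,5], [1,2], [1,3], [1,5], [2,3], [2,4], [3,4], [3,5], [4,5]
  2-simplices (8): [0,1,2], [0,1,5], [0,2,4], [0,4,5], [1,2,3], [1,3,5], [2,3,4], [3,4,5]

Hence C_0 ≅ Z^6, C_1 ≅ Z^12, C_2 ≅ Z^8.

Boundary ∂_1: C_1 → C_0 maps an edge to its endpoints' difference, ∂[p,q] = q − p. For instance
  ∂[2,4] = [4] − [2].
The resulting 6×12 matrix has rank 5, and its Smith normal form has invariant factors (1,1,1,1,1).

Boundary ∂_2: C_2 → C_1 maps a triangle to the signed sum of its edges. For instance
  ∂[2,3,4] = [3,4] − [2,4] + [2,3],
  ∂[0,2,4] = [2,4] − [0,4] + [0,2].
The resulting 12×8 matrix has rank 7, and its Smith normal form has invariant factors (1,1,1,1,1,1,1).

Now H_k = ker ∂_k / im ∂_{k+1}, so:

  H_0: rank C_0 − rank ∂_1 = 6 − 5 = 1, and the invariant factors of ∂_1 are all 1, so H_0 ≅ Z.

(K is a triangulation of the 2-sphere S^2.)

H_0 = Z.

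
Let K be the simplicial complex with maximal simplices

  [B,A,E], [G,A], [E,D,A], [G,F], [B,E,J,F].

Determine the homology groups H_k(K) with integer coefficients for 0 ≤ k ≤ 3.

K has 7 vertices, 12 edges, 6 triangles, 1 3-simplex.
rank ∂_0 = 0, rank ∂_1 = 6 ⇒ b_0 = 7 − 0 − 6 = 1; all invariant factors of ∂_1 are 1 so no torsion. So H_0 ≅ Z.
rank ∂_1 = 6, rank ∂_2 = 5 ⇒ b_1 = 12 − 6 − 5 = 1; all invariant factors of ∂_2 are 1 so no torsion. So H_1 ≅ Z.
rank ∂_2 = 5, rank ∂_3 = 1 ⇒ b_2 = 6 − 5 − 1 = 0; all invariant factors of ∂_3 are 1 so no torsion. So H_2 ≅ 0.
rank ∂_3 = 1, rank ∂_4 = 0 ⇒ b_3 = 1 − 1 − 0 = 0. So H_3 ≅ 0.

H_0 = Z,  H_1 = Z,  H_2 = 0,  H_3 = 0.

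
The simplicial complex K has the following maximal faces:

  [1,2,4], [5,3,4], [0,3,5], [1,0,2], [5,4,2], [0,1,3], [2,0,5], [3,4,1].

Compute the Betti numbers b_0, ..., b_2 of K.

b_0 = 1, b_1 = 0, b_2 = 1.

Fix the vertex order 0 < 1 < 2 < 3 < 4 < 5 and write every simplex with vertices in increasing order. Then dim K = 2 and the simplices of K are:

  0-simplices (6): [0], [1], [2], [3], [4], [5]
  1-simplices (12): [0,1], [0,2], [0,3], [0,5], [1,2], [1,3], [1,4], [2,4], [2,5], [3,4], [3,5], [4,5]
  2-simplices (8): [0,1,2], [0,1,3], [0,2,5], [0,3,5], [1,2,4], [1,3,4], [2,4,5], [3,4,5]

giving chain groups C_0 ≅ Z^6, C_1 ≅ Z^12, C_2 ≅ Z^8.

The boundary map ∂_1: C_1 → C_0 is given by ∂[p,q] = [q] − [p].
This gives a 6×12 integer matrix of rank 5; reducing to Smith normal form yields diagonal entries (1,1,1,1,1).

∂_2: C_2 → C_1 sends each 2-simplex [p,q,r] to [q,r] − [p,r] + [p,q]. For instance
  ∂[0,1,3] = [1,3] − [0,3] + [0,1],
  ∂[2,4,5] = [4,5] − [2,5] + [2,4].
As a 12×8 matrix over Z this has rank 7, with invariant factors (1,1,1,1,1,1,1).

Reading off H_k = ker ∂_k / im ∂_{k+1}:

  H_0: rank C_0 − rank ∂_1 = 6 − 5 = 1, and the invariant factors of ∂_1 are all 1, so H_0 = Z.
  H_1: rank ker ∂_1 − rank ∂_2 = (12 − 5) − 7 = 0, and the invariant factors of ∂_2 are all 1, so H_1 = 0.
  H_2: rank ker ∂_2 − rank ∂_3 = (8 − 7) − 0 = 1, and there is no ∂_3, so H_2 = Z.

As a check, the Euler characteristic is 6 − 12 + 8 = 2, which agrees with 1 − 0 + 1 = 2.

Hence the Betti numbers are b_0 = 1, b_1 = 0, b_2 = 1.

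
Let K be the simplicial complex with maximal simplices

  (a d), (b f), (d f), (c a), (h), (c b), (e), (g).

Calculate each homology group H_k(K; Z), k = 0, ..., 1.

Take the total order a < b < c < d < e < f < g < h on the vertex set. Then K (dimension 1) consists of the simplices:

  0-simplices (8): a, b, c, d, e, f, g, h
  1-simplices (5): ac, ad, bc, bf, df

Hence C_0 ≅ Z^8, C_1 ≅ Z^5.

Boundary ∂_1: C_1 → C_0 sends each edge [p,q] (with p < q) to q − p. For instance
  ∂df = f − d.
This gives a 8×5 integer matrix of rank 4; reducing to Smith normal form yields diagonal entries (1,1,1,1).

Computing H_k = (kernel of ∂_k) / (image of ∂_{k+1}):

  H_0: rank C_0 − rank ∂_1 = 8 − 4 = 4, and the invariant factors of ∂_1 are all 1, so H_0 ≅ Z^4.
  H_1: rank ker ∂_1 − rank ∂_2 = (5 − 4) − 0 = 1, and there is no ∂_2, so H_1 ≅ Z.

H_0 ≅ Z^4,  H_1 ≅ Z.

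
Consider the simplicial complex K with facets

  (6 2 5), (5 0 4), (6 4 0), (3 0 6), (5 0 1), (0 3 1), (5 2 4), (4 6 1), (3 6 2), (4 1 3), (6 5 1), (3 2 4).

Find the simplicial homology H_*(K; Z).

Take the total order 0 < 1 < 2 < 3 < 4 < 5 < 6 on the vertex set. Then K (dimension 2) consists of the simplices:

  0-simplices (7): [0], [1], [2], [3], [4], [5], [6]
  1-simplices (18): [0,1], [0,3], [0,4], [0,5], [0,6], [1,3], [1,4], [1,5], [1,6], [2,3], [2,4], [2,5], [2,6], [3,4], [3,6], [4,5], [4,6], [5,6]
  2-simplices (12): [0,1,3], [0,1,5], [0,3,6], [0,4,5], [0,4,6], [1,3,4], [1,4,6], [1,5,6], [2,3,4], [2,3,6], [2,4,5], [2,5,6]

Hence C_0 ≅ Z^7, C_1 ≅ Z^18, C_2 ≅ Z^12.

The boundary map ∂_1: C_1 → C_0 maps an edge to its endpoints' difference, ∂[p,q] = q − p.
The resulting 7×18 matrix has rank 6, and its Smith normal form has invariant factors (1,1,1,1,1,1).

Boundary ∂_2: C_2 → C_1 acts by ∂[p,q,r] = [q,r] − [p,r] + [p,q]. For instance
  ∂[0,1,5] = [1,5] − [0,5] + [0,1],
  ∂[2,3,4] = [3,4] − [2,4] + [2,3].
The 18×12 boundary matrix has rank 12 and Smith normal form diag(1,1,1,1,1,1,1,1,1,1,1,2).

Computing H_k = (kernel of ∂_k) / (image of ∂_{k+1}):

  H_0: rank C_0 − rank ∂_1 = 7 − 6 = 1, and the invariant factors of ∂_1 are all 1, so H_0 ≅ Z.
  H_1: rank ker ∂_1 − rank ∂_2 = (18 − 6) − 12 = 0, and ∂_2 has invariant factor 2 > 1, so H_1 ≅ Z/2.
  H_2: rank ker ∂_2 − rank ∂_3 = (12 − 12) − 0 = 0, and there is no ∂_3, so H_2 ≅ 0.

As a check, the Euler characteristic is 7 − 18 + 12 = 1, which agrees with 1 − 0 + 0 = 1.

H_0 ≅ Z,  H_1 ≅ Z/2,  H_2 = 0.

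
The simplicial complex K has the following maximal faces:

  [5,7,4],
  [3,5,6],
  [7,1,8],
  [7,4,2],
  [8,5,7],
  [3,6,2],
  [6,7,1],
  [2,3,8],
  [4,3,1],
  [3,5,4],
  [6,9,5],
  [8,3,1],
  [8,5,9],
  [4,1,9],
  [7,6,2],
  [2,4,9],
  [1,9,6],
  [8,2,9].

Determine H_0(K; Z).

H_0 = Z.

Take the total order 1 < 2 < 3 < 4 < 5 < 6 < 7 < 8 < 9 on the vertex set. Then K (dimension 2) consists of the simplices:

  0-simplices (9): [1], [2], [3], [4], [5], [6], [7], [8], [9]
  1-simplices (27): (27 of them)
  2-simplices (18): [1,3,4], [1,3,8], [1,4,9], [1,6,7], [1,6,9], [1,7,8], [2,3,6], [2,3,8], [2,4,7], [2,4,9], [2,6,7], [2,8,9], [3,4,5], [3,5,6], [4,5,7], [5,6,9], [5,7,8], [5,8,9]

giving chain groups C_0 ≅ Z^9, C_1 ≅ Z^27, C_2 ≅ Z^18.

∂_1: C_1 → C_0 is given by ∂[p,q] = [q] − [p].
The resulting 9×27 matrix has rank 8, and its Smith normal form has invariant factors (1,1,1,1,1,1,1,1).

The boundary map ∂_2: C_2 → C_1 sends each 2-simplex [p,q,r] to [q,r] − [p,r] + [p,q]. For instance
  ∂[2,3,6] = [3,6] − [2,6] + [2,3],
  ∂[5,8,9] = [8,9] − [5,9] + [5,8].
This gives a 27×18 integer matrix of rank 17; reducing to Smith normal form yields diagonal entries (1,1,1,1,1,1,1,1,1,1,1,1,1,1,1,1,1).

Computing H_k = (kernel of ∂_k) / (image of ∂_{k+1}):

  H_0: rank C_0 − rank ∂_1 = 9 − 8 = 1, and the invariant factors of ∂_1 are all 1, so H_0 = Z.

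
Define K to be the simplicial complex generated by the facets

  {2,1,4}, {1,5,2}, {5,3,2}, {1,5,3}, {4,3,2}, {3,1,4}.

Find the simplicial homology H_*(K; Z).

Take the total order 1 < 2 < 3 < 4 < 5 on the vertex set. Then K (dimension 2) consists of the simplices:

  0-simplices (5): [1], [2], [3], [4], [5]
  1-simplices (9): [1,2], [1,3], [1,4], [1,5], [2,3], [2,4], [2,5], [3,4], [3,5]
  2-simplices (6): [1,2,4], [1,2,5], [1,3,4], [1,3,5], [2,3,4], [2,3,5]

giving chain groups C_0 ≅ Z^5, C_1 ≅ Z^9, C_2 ≅ Z^6.

The boundary map ∂_1: C_1 → C_0 maps an edge to its endpoints' difference, ∂[p,q] = q − p. For instance
  ∂[3,4] = [4] − [3].
As a 5×9 matrix over Z this has rank 4, with invariant factors (1,1,1,1).

∂_2: C_2 → C_1 acts by ∂[p,q,r] = [q,r] − [p,r] + [p,q]. For instance
  ∂[1,2,5] = [2,5] − [1,5] + [1,2],
  ∂[2,3,4] = [3,4] − [2,4] + [2,3].
The 9×6 boundary matrix has rank 5 and Smith normal form diag(1,1,1,1,1).

Computing H_k = (kernel of ∂_k) / (image of ∂_{k+1}):

  H_0: rank C_0 − rank ∂_1 = 5 − 4 = 1, and the invariant factors of ∂_1 are all 1, so H_0 = Z.
  H_1: rank ker ∂_1 − rank ∂_2 = (9 − 4) − 5 = 0, and the invariant factors of ∂_2 are all 1, so H_1 = 0.
  H_2: rank ker ∂_2 − rank ∂_3 = (6 − 5) − 0 = 1, and there is no ∂_3, so H_2 = Z.

H_0 ≅ Z,  H_1 = 0,  H_2 ≅ Z.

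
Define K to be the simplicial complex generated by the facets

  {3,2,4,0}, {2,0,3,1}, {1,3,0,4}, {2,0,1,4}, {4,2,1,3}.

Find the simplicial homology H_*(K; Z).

H_0 ≅ Z,  H_1 = 0,  H_2 = 0,  H_3 ≅ Z.

Take the total order 0 < 1 < 2 < 3 < 4 on the vertex set. Then K (dimension 3) consists of the simplices:

  0-simplices (5): [0], [1], [2], [3], [4]
  1-simplices (10): [0,1], [0,2], [0,3], [0,4], [1,2], [1,3], [1,4], [2,3], [2,4], [3,4]
  2-simplices (10): [0,1,2], [0,1,3], [0,1,4], [0,2,3], [0,2,4], [0,3,4], [1,2,3], [1,2,4], [1,3,4], [2,3,4]
  3-simplices (5): [0,1,2,3], [0,1,2,4], [0,1,3,4], [0,2,3,4], [1,2,3,4]

Hence C_0 ≅ Z^5, C_1 ≅ Z^10, C_2 ≅ Z^10, C_3 ≅ Z^5.

∂_1: C_1 → C_0 sends each edge [p,q] (with p < q) to q − p. For instance
  ∂[3,4] = [4] − [3].
The 5×10 boundary matrix has rank 4 and Smith normal form diag(1,1,1,1).

Boundary ∂_2: C_2 → C_1 acts by ∂[p,q,r] = [q,r] − [p,r] + [p,q]. For instance
  ∂[0,1,2] = [1,2] − [0,2] + [0,1],
  ∂[0,2,4] = [2,4] − [0,4] + [0,2].
This gives a 10×10 integer matrix of rank 6; reducing to Smith normal form yields diagonal entries (1,1,1,1,1,1).

Boundary ∂_3: C_3 → C_2 sends each 3-simplex σ to the alternating sum Σ_i (−1)^i (σ with its i-th vertex removed). For instance
  ∂[0,1,2,4] = [1,2,4] − [0,2,4] + [0,1,4] − [0,1,2],
  ∂[0,1,3,4] = [1,3,4] − [0,3,4] + [0,1,4] − [0,1,3].
As a 10×5 matrix over Z this has rank 4, with invariant factors (1,1,1,1).

From H_k ≅ ker(∂_k) / im(∂_{k+1}) we obtain:

  H_0: rank C_0 − rank ∂_1 = 5 − 4 = 1, and the invariant factors of ∂_1 are all 1, so H_0 = Z.
  H_1: rank ker ∂_1 − rank ∂_2 = (10 − 4) − 6 = 0, and the invariant factors of ∂_2 are all 1, so H_1 = 0.
  H_2: rank ker ∂_2 − rank ∂_3 = (10 − 6) − 4 = 0, and the invariant factors of ∂_3 are all 1, so H_2 = 0.
  H_3: rank ker ∂_3 − rank ∂_4 = (5 − 4) − 0 = 1, and there is no ∂_4, so H_3 = Z.

As a check, the Euler characteristic is 5 − 10 + 10 − 5 = 0, which agrees with 1 − 0 + 0 − 1 = 0.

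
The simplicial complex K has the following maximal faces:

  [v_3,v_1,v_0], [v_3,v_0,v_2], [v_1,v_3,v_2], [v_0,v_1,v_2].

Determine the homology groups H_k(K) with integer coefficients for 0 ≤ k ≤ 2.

Fix the vertex order v_0 < v_1 < v_2 < v_3 and write every simplex with vertices in increasing order. Then dim K = 2 and the simplices of K are:

  0-simplices (4): [v_0], [v_1], [v_2], [v_3]
  1-simplices (6): [v_0,v_1], [v_0,v_2], [v_0,v_3], [v_1,v_2], [v_1,v_3], [v_2,v_3]
  2-simplices (4): [v_0,v_1,v_2], [v_0,v_1,v_3], [v_0,v_2,v_3], [v_1,v_2,v_3]

giving chain groups C_0 ≅ Z^4, C_1 ≅ Z^6, C_2 ≅ Z^4.

Boundary ∂_1: C_1 → C_0 sends each edge [p,q] (with p < q) to q − p. For instance
  ∂[v_1,v_2] = [v_2] − [v_1].
As a 4×6 matrix over Z this has rank 3, with invariant factors (1,1,1).

Boundary ∂_2: C_2 → C_1 sends each 2-simplex [p,q,r] to [q,r] − [p,r] + [p,q]. For instance
  ∂[v_0,v_2,v_3] = [v_2,v_3] − [v_0,v_3] + [v_0,v_2],
  ∂[v_0,v_1,v_2] = [v_1,v_2] − [v_0,v_2] + [v_0,v_1].
As a 6×4 matrix over Z this has rank 3, with invariant factors (1,1,1).

Computing H_k = (kernel of ∂_k) / (image of ∂_{k+1}):

  H_0: rank C_0 − rank ∂_1 = 4 − 3 = 1, and the invariant factors of ∂_1 are all 1, so H_0 = Z.
  H_1: rank ker ∂_1 − rank ∂_2 = (6 − 3) − 3 = 0, and the invariant factors of ∂_2 are all 1, so H_1 = 0.
  H_2: rank ker ∂_2 − rank ∂_3 = (4 − 3) − 0 = 1, and there is no ∂_3, so H_2 = Z.

As a check, the Euler characteristic is 4 − 6 + 4 = 2, which agrees with 1 − 0 + 1 = 2.
(K is a triangulation of the 2-sphere S^2.)

H_0 ≅ Z,  H_1 = 0,  H_2 ≅ Z.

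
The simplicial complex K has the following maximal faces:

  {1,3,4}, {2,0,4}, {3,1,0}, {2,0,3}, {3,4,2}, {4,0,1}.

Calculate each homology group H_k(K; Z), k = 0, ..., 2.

H_0 ≅ Z,  H_1 = 0,  H_2 ≅ Z.

Fix the vertex order 0 < 1 < 2 < 3 < 4 and write every simplex with vertices in increasing order. Then dim K = 2 and the simplices of K are:

  0-simplices (5): [0], [1], [2], [3], [4]
  1-simplices (9): [0,1], [0,2], [0,3], [0,4], [1,3], [1,4], [2,3], [2,4], [3,4]
  2-simplices (6): [0,1,3], [0,1,4], [0,2,3], [0,2,4], [1,3,4], [2,3,4]

so the chain groups are C_0 ≅ Z^5, C_1 ≅ Z^9, C_2 ≅ Z^6.

Boundary ∂_1: C_1 → C_0 sends each edge [p,q] (with p < q) to q − p.
As a 5×9 matrix over Z this has rank 4, with invariant factors (1,1,1,1).

Boundary ∂_2: C_2 → C_1 maps a triangle to the signed sum of its edges. For instance
  ∂[0,1,4] = [1,4] − [0,4] + [0,1],
  ∂[0,2,4] = [2,4] − [0,4] + [0,2].
The resulting 9×6 matrix has rank 5, and its Smith normal form has invariant factors (1,1,1,1,1).

Reading off H_k = ker ∂_k / im ∂_{k+1}:

  H_0: rank C_0 − rank ∂_1 = 5 − 4 = 1, and the invariant factors of ∂_1 are all 1, so H_0 = Z.
  H_1: rank ker ∂_1 − rank ∂_2 = (9 − 4) − 5 = 0, and the invariant factors of ∂_2 are all 1, so H_1 = 0.
  H_2: rank ker ∂_2 − rank ∂_3 = (6 − 5) − 0 = 1, and there is no ∂_3, so H_2 = Z.

(K is a triangulation of the 2-sphere S^2.)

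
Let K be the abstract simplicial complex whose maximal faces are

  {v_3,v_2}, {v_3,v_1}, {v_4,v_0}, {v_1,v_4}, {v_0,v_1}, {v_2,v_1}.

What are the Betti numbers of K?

We work with the vertex ordering v_0 < v_1 < v_2 < v_3 < v_4. The simplices of K, each written with vertices in increasing order, are:

  0-simplices (5): [v_0], [v_1], [v_2], [v_3], [v_4]
  1-simplices (6): [v_0,v_1], [v_0,v_4], [v_1,v_2], [v_1,v_3], [v_1,v_4], [v_2,v_3]

giving chain groups C_0 ≅ Z^5, C_1 ≅ Z^6.

The boundary map ∂_1: C_1 → C_0 is given by ∂[p,q] = [q] − [p]. For instance
  ∂[v_0,v_1] = [v_1] − [v_0].
As a 5×6 matrix over Z this has rank 4, with invariant factors (1,1,1,1).

From H_k ≅ ker(∂_k) / im(∂_{k+1}) we obtain:

  H_0: rank C_0 − rank ∂_1 = 5 − 4 = 1, and the invariant factors of ∂_1 are all 1, so H_0 = Z.
  H_1: rank ker ∂_1 − rank ∂_2 = (6 − 4) − 0 = 2, and there is no ∂_2, so H_1 = Z^2.

Hence the Betti numbers are b_0 = 1, b_1 = 2.

b_0 = 1, b_1 = 2.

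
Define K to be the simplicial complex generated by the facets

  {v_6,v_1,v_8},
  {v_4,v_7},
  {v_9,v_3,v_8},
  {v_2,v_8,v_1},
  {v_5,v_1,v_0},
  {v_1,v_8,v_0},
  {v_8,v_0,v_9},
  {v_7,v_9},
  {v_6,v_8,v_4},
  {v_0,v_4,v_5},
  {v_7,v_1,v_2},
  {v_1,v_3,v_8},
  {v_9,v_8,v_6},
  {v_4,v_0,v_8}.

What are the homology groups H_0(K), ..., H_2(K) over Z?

H_0 ≅ Z,  H_1 ≅ Z^2,  H_2 = 0.

Fix the vertex order v_0 < v_1 < v_2 < v_3 < v_4 < v_5 < v_6 < v_7 < v_8 < v_9 and write every simplex with vertices in increasing order. Then dim K = 2 and the simplices of K are:

  0-simplices (10): [v_0], [v_1], [v_2], [v_3], [v_4], [v_5], [v_6], [v_7], [v_8], [v_9]
  1-simplices (23): (23 of them)
  2-simplices (12): (12 of them)

giving chain groups C_0 ≅ Z^10, C_1 ≅ Z^23, C_2 ≅ Z^12.

∂_1: C_1 → C_0 is given by ∂[p,q] = [q] − [p]. For instance
  ∂[v_1,v_2] = [v_2] − [v_1].
The 10×23 boundary matrix has rank 9 and Smith normal form diag(1,1,1,1,1,1,1,1,1).

∂_2: C_2 → C_1 acts by ∂[p,q,r] = [q,r] − [p,r] + [p,q]. For instance
  ∂[v_1,v_2,v_7] = [v_2,v_7] − [v_1,v_7] + [v_1,v_2],
  ∂[v_0,v_1,v_8] = [v_1,v_8] − [v_0,v_8] + [v_0,v_1].
As a 23×12 matrix over Z this has rank 12, with invariant factors (1,1,1,1,1,1,1,1,1,1,1,1).

From H_k ≅ ker(∂_k) / im(∂_{k+1}) we obtain:

  H_0: rank C_0 − rank ∂_1 = 10 − 9 = 1, and the invariant factors of ∂_1 are all 1, so H_0 = Z.
  H_1: rank ker ∂_1 − rank ∂_2 = (23 − 9) − 12 = 2, and the invariant factors of ∂_2 are all 1, so H_1 = Z^2.
  H_2: rank ker ∂_2 − rank ∂_3 = (12 − 12) − 0 = 0, and there is no ∂_3, so H_2 = 0.

As a check, the Euler characteristic is 10 − 23 + 12 = -1, which agrees with 1 − 2 + 0 = -1.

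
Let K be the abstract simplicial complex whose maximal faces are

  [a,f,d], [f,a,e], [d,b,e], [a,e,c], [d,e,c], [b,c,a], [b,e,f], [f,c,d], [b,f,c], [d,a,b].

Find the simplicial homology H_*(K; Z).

H_0 = Z,  H_1 = Z/2,  H_2 = 0.

Order the vertices as a < b < c < d < e < f. Listing each simplex with vertices in this order, K has dimension 2 with simplices:

  0-simplices (6): a, b, c, d, e, f
  1-simplices (15): ab, ac, ad, ae, af, bc, bd, be, bf, cd, ce, cf, de, df, ef
  2-simplices (10): abc, abd, ace, adf, aef, bcf, bde, bef, cde, cdf

giving chain groups C_0 ≅ Z^6, C_1 ≅ Z^15, C_2 ≅ Z^10.

∂_1: C_1 → C_0 sends each edge [p,q] (with p < q) to q − p. For instance
  ∂be = e − b.
The 6×15 boundary matrix has rank 5 and Smith normal form diag(1,1,1,1,1).

The boundary map ∂_2: C_2 → C_1 acts by ∂[p,q,r] = [q,r] − [p,r] + [p,q]. For instance
  ∂cde = de − ce + cd,
  ∂aef = ef − af + ae.
This gives a 15×10 integer matrix of rank 10; reducing to Smith normal form yields diagonal entries (1,1,1,1,1,1,1,1,1,2).

Now H_k = ker ∂_k / im ∂_{k+1}, so:

  H_0: rank C_0 − rank ∂_1 = 6 − 5 = 1, and the invariant factors of ∂_1 are all 1, so H_0 ≅ Z.
  H_1: rank ker ∂_1 − rank ∂_2 = (15 − 5) − 10 = 0, and ∂_2 has invariant factor 2 > 1, so H_1 ≅ Z/2.
  H_2: rank ker ∂_2 − rank ∂_3 = (10 − 10) − 0 = 0, and there is no ∂_3, so H_2 ≅ 0.

As a check, the Euler characteristic is 6 − 15 + 10 = 1, which agrees with 1 − 0 + 0 = 1.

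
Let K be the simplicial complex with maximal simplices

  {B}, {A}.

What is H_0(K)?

Fix the vertex order A < B and write every simplex with vertices in increasing order. Then dim K = 0 and the simplices of K are:

  0-simplices (2): A, B

so the chain groups are C_0 ≅ Z^2.

From H_k ≅ ker(∂_k) / im(∂_{k+1}) we obtain:

  H_0: rank C_0 − rank ∂_1 = 2 − 0 = 2, and there is no ∂_1, so H_0 ≅ Z^2.

H_0 ≅ Z^2.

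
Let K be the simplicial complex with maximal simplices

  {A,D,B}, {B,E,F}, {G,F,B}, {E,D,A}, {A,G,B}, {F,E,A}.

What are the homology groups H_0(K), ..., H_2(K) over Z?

Order the vertices as A < B < D < E < F < G. Listing each simplex with vertices in this order, K has dimension 2 with simplices:

  0-simplices (6): A, B, D, E, F, G
  1-simplices (12): AB, AD, AE, AF, AG, BD, BE, BF, BG, DE, EF, FG
  2-simplices (6): ABD, ABG, ADE, AEF, BEF, BFG

so the chain groups are C_0 ≅ Z^6, C_1 ≅ Z^12, C_2 ≅ Z^6.

∂_1: C_1 → C_0 maps an edge to its endpoints' difference, ∂[p,q] = q − p.
This gives a 6×12 integer matrix of rank 5; reducing to Smith normal form yields diagonal entries (1,1,1,1,1).

∂_2: C_2 → C_1 maps a triangle to the signed sum of its edges. For instance
  ∂BEF = EF − BF + BE,
  ∂BFG = FG − BG + BF.
The 12×6 boundary matrix has rank 6 and Smith normal form diag(1,1,1,1,1,1).

Reading off H_k = ker ∂_k / im ∂_{k+1}:

  H_0: rank C_0 − rank ∂_1 = 6 − 5 = 1, and the invariant factors of ∂_1 are all 1, so H_0 ≅ Z.
  H_1: rank ker ∂_1 − rank ∂_2 = (12 − 5) − 6 = 1, and the invariant factors of ∂_2 are all 1, so H_1 ≅ Z.
  H_2: rank ker ∂_2 − rank ∂_3 = (6 − 6) − 0 = 0, and there is no ∂_3, so H_2 ≅ 0.

H_0 ≅ Z,  H_1 ≅ Z,  H_2 = 0.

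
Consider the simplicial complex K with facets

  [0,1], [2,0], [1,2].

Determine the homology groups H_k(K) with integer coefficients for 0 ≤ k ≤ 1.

We work with the vertex ordering 0 < 1 < 2. The simplices of K, each written with vertices in increasing order, are:

  0-simplices (3): [0], [1], [2]
  1-simplices (3): [0,1], [0,2], [1,2]

giving chain groups C_0 ≅ Z^3, C_1 ≅ Z^3.

The boundary map ∂_1: C_1 → C_0 maps an edge to its endpoints' difference, ∂[p,q] = q − p. For instance
  ∂[1,2] = [2] − [1].
The 3×3 boundary matrix has rank 2 and Smith normal form diag(1,1).

Reading off H_k = ker ∂_k / im ∂_{k+1}:

  H_0: rank C_0 − rank ∂_1 = 3 − 2 = 1, and the invariant factors of ∂_1 are all 1, so H_0 = Z.
  H_1: rank ker ∂_1 − rank ∂_2 = (3 − 2) − 0 = 1, and there is no ∂_2, so H_1 = Z.

H_0 ≅ Z,  H_1 ≅ Z.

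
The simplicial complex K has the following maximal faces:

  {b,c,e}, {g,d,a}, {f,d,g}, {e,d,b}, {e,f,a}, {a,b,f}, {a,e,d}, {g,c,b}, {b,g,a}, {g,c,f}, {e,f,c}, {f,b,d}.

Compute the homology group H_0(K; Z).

Fix the vertex order a < b < c < d < e < f < g and write every simplex with vertices in increasing order. Then dim K = 2 and the simplices of K are:

  0-simplices (7): a, b, c, d, e, f, g
  1-simplices (18): ab, ad, ae, af, ag, bc, bd, be, bf, bg, ce, cf, cg, de, df, dg, ef, fg
  2-simplices (12): abf, abg, ade, adg, aef, bce, bcg, bde, bdf, cef, cfg, dfg

so the chain groups are C_0 ≅ Z^7, C_1 ≅ Z^18, C_2 ≅ Z^12.

Boundary ∂_1: C_1 → C_0 maps an edge to its endpoints' difference, ∂[p,q] = q − p. For instance
  ∂fg = g − f.
As a 7×18 matrix over Z this has rank 6, with invariant factors (1,1,1,1,1,1).

The boundary map ∂_2: C_2 → C_1 sends each 2-simplex [p,q,r] to [q,r] − [p,r] + [p,q]. For instance
  ∂dfg = fg − dg + df,
  ∂cef = ef − cf + ce.
The resulting 18×12 matrix has rank 12, and its Smith normal form has invariant factors (1,1,1,1,1,1,1,1,1,1,1,2).

Reading off H_k = ker ∂_k / im ∂_{k+1}:

  H_0: rank C_0 − rank ∂_1 = 7 − 6 = 1, and the invariant factors of ∂_1 are all 1, so H_0 = Z.

H_0 ≅ Z.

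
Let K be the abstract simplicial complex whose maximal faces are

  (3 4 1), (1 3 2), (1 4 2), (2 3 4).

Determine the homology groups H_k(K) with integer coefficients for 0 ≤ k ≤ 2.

H_0 = Z,  H_1 = 0,  H_2 = Z.

Take the total order 1 < 2 < 3 < 4 on the vertex set. Then K (dimension 2) consists of the simplices:

  0-simplices (4): [1], [2], [3], [4]
  1-simplices (6): [1,2], [1,3], [1,4], [2,3], [2,4], [3,4]
  2-simplices (4): [1,2,3], [1,2,4], [1,3,4], [2,3,4]

giving chain groups C_0 ≅ Z^4, C_1 ≅ Z^6, C_2 ≅ Z^4.

The boundary map ∂_1: C_1 → C_0 sends each edge [p,q] (with p < q) to q − p.
As a 4×6 matrix over Z this has rank 3, with invariant factors (1,1,1).

∂_2: C_2 → C_1 acts by ∂[p,q,r] = [q,r] − [p,r] + [p,q]. For instance
  ∂[1,2,4] = [2,4] − [1,4] + [1,2],
  ∂[1,3,4] = [3,4] − [1,4] + [1,3].
As a 6×4 matrix over Z this has rank 3, with invariant factors (1,1,1).

Reading off H_k = ker ∂_k / im ∂_{k+1}:

  H_0: rank C_0 − rank ∂_1 = 4 − 3 = 1, and the invariant factors of ∂_1 are all 1, so H_0 ≅ Z.
  H_1: rank ker ∂_1 − rank ∂_2 = (6 − 3) − 3 = 0, and the invariant factors of ∂_2 are all 1, so H_1 ≅ 0.
  H_2: rank ker ∂_2 − rank ∂_3 = (4 − 3) − 0 = 1, and there is no ∂_3, so H_2 ≅ Z.

As a check, the Euler characteristic is 4 − 6 + 4 = 2, which agrees with 1 − 0 + 1 = 2.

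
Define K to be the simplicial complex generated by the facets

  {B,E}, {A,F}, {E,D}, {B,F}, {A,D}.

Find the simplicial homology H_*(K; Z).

K has 5 vertices, 5 edges.
rank ∂_0 = 0, rank ∂_1 = 4 ⇒ b_0 = 5 − 0 − 4 = 1; all invariant factors of ∂_1 are 1 so no torsion. So H_0 ≅ Z.
rank ∂_1 = 4, rank ∂_2 = 0 ⇒ b_1 = 5 − 4 − 0 = 1. So H_1 ≅ Z.

H_0 ≅ Z,  H_1 ≅ Z.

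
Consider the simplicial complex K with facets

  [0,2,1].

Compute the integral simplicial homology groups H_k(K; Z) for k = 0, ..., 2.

H_0 ≅ Z,  H_1 = 0,  H_2 = 0.

Fix the vertex order 0 < 1 < 2 and write every simplex with vertices in increasing order. Then dim K = 2 and the simplices of K are:

  0-simplices (3): [0], [1], [2]
  1-simplices (3): [0,1], [0,2], [1,2]
  2-simplices (1): [0,1,2]

giving chain groups C_0 ≅ Z^3, C_1 ≅ Z^3, C_2 ≅ Z^1.

∂_1: C_1 → C_0 maps an edge to its endpoints' difference, ∂[p,q] = q − p. For instance
  ∂[0,2] = [2] − [0].
The 3×3 boundary matrix has rank 2 and Smith normal form diag(1,1).

Boundary ∂_2: C_2 → C_1 sends each 2-simplex [p,q,r] to [q,r] − [p,r] + [p,q]. For instance
  ∂[0,1,2] = [1,2] − [0,2] + [0,1].
The 3×1 boundary matrix has rank 1 and Smith normal form diag(1).

From H_k ≅ ker(∂_k) / im(∂_{k+1}) we obtain:

  H_0: rank C_0 − rank ∂_1 = 3 − 2 = 1, and the invariant factors of ∂_1 are all 1, so H_0 = Z.
  H_1: rank ker ∂_1 − rank ∂_2 = (3 − 2) − 1 = 0, and the invariant factors of ∂_2 are all 1, so H_1 = 0.
  H_2: rank ker ∂_2 − rank ∂_3 = (1 − 1) − 0 = 0, and there is no ∂_3, so H_2 = 0.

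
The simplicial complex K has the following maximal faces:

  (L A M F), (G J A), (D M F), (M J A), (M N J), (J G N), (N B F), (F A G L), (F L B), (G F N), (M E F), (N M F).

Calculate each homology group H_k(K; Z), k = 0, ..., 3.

Take the total order A < B < D < E < F < G < J < L < M < N on the vertex set. Then K (dimension 3) consists of the simplices:

  0-simplices (10): A, B, D, E, F, G, J, L, M, N
  1-simplices (23): AF, AG, AJ, AL, AM, BF, BL, BN, DF, DM, EF, EM, FG, FL, FM, FN, GJ, GL, GN, JM, JN, LM, MN
  2-simplices (17): AFG, AFL, AFM, AGJ, AGL, AJM, ALM, BFL, BFN, DFM, EFM, FGL, FGN, FLM, FMN, GJN, JMN
  3-simplices (2): AFGL, AFLM

so the chain groups are C_0 ≅ Z^10, C_1 ≅ Z^23, C_2 ≅ Z^17, C_3 ≅ Z^2.

Boundary ∂_1: C_1 → C_0 maps an edge to its endpoints' difference, ∂[p,q] = q − p. For instance
  ∂GJ = J − G.
This gives a 10×23 integer matrix of rank 9; reducing to Smith normal form yields diagonal entries (1,1,1,1,1,1,1,1,1).

∂_2: C_2 → C_1 sends each 2-simplex [p,q,r] to [q,r] − [p,r] + [p,q]. For instance
  ∂FGN = GN − FN + FG,
  ∂FMN = MN − FN + FM.
This gives a 23×17 integer matrix of rank 14; reducing to Smith normal form yields diagonal entries (1,1,1,1,1,1,1,1,1,1,1,1,1,1).

Boundary ∂_3: C_3 → C_2 sends each 3-simplex σ to the alternating sum Σ_i (−1)^i (σ with its i-th vertex removed). For instance
  ∂AFLM = FLM − ALM + AFM − AFL,
  ∂AFGL = FGL − AGL + AFL − AFG.
The resulting 17×2 matrix has rank 2, and its Smith normal form has invariant factors (1,1).

Reading off H_k = ker ∂_k / im ∂_{k+1}:

  H_0: rank C_0 − rank ∂_1 = 10 − 9 = 1, and the invariant factors of ∂_1 are all 1, so H_0 = Z.
  H_1: rank ker ∂_1 − rank ∂_2 = (23 − 9) − 14 = 0, and the invariant factors of ∂_2 are all 1, so H_1 = 0.
  H_2: rank ker ∂_2 − rank ∂_3 = (17 − 14) − 2 = 1, and the invariant factors of ∂_3 are all 1, so H_2 = Z.
  H_3: rank ker ∂_3 − rank ∂_4 = (2 − 2) − 0 = 0, and there is no ∂_4, so H_3 = 0.

H_0 ≅ Z,  H_1 = 0,  H_2 ≅ Z,  H_3 = 0.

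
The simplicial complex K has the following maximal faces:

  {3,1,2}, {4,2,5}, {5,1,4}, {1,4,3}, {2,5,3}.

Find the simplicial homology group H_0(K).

H_0 = Z.

We work with the vertex ordering 1 < 2 < 3 < 4 < 5. The simplices of K, each written with vertices in increasing order, are:

  0-simplices (5): [1], [2], [3], [4], [5]
  1-simplices (10): [1,2], [1,3], [1,4], [1,5], [2,3], [2,4], [2,5], [3,4], [3,5], [4,5]
  2-simplices (5): [1,2,3], [1,3,4], [1,4,5], [2,3,5], [2,4,5]

so the chain groups are C_0 ≅ Z^5, C_1 ≅ Z^10, C_2 ≅ Z^5.

Boundary ∂_1: C_1 → C_0 maps an edge to its endpoints' difference, ∂[p,q] = q − p. For instance
  ∂[3,4] = [4] − [3].
This gives a 5×10 integer matrix of rank 4; reducing to Smith normal form yields diagonal entries (1,1,1,1).

∂_2: C_2 → C_1 acts by ∂[p,q,r] = [q,r] − [p,r] + [p,q]. For instance
  ∂[1,4,5] = [4,5] − [1,5] + [1,4],
  ∂[1,2,3] = [2,3] − [1,3] + [1,2].
The resulting 10×5 matrix has rank 5, and its Smith normal form has invariant factors (1,1,1,1,1).

From H_k ≅ ker(∂_k) / im(∂_{k+1}) we obtain:

  H_0: rank C_0 − rank ∂_1 = 5 − 4 = 1, and the invariant factors of ∂_1 are all 1, so H_0 ≅ Z.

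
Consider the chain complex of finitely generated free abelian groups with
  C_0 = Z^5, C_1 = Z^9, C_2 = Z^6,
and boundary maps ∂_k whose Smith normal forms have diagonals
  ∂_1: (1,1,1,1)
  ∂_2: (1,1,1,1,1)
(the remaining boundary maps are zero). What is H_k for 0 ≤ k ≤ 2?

H_0: b_0 = 5 − 0 − 4 = 1; torsion from ∂_1 factors > 1: none. So H_0 ≅ Z.
H_1: b_1 = 9 − 4 − 5 = 0; torsion from ∂_2 factors > 1: none. So H_1 ≅ 0.
H_2: b_2 = 6 − 5 − 0 = 1; torsion from ∂_3 factors > 1: none. So H_2 ≅ Z.

H_0 ≅ Z,  H_1 = 0,  H_2 ≅ Z.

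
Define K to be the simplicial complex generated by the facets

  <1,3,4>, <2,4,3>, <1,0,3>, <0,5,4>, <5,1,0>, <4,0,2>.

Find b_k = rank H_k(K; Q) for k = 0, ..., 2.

b_0 = 1, b_1 = 1, b_2 = 0.

We work with the vertex ordering 0 < 1 < 2 < 3 < 4 < 5. The simplices of K, each written with vertices in increasing order, are:

  0-simplices (6): [0], [1], [2], [3], [4], [5]
  1-simplices (12): [0,1], [0,2], [0,3], [0,4], [0,5], [1,3], [1,4], [1,5], [2,3], [2,4], [3,4], [4,5]
  2-simplices (6): [0,1,3], [0,1,5], [0,2,4], [0,4,5], [1,3,4], [2,3,4]

giving chain groups C_0 ≅ Z^6, C_1 ≅ Z^12, C_2 ≅ Z^6.

The boundary map ∂_1: C_1 → C_0 is given by ∂[p,q] = [q] − [p]. For instance
  ∂[2,4] = [4] − [2].
The resulting 6×12 matrix has rank 5, and its Smith normal form has invariant factors (1,1,1,1,1).

∂_2: C_2 → C_1 sends each 2-simplex [p,q,r] to [q,r] − [p,r] + [p,q]. For instance
  ∂[0,2,4] = [2,4] − [0,4] + [0,2],
  ∂[0,1,5] = [1,5] − [0,5] + [0,1].
The resulting 12×6 matrix has rank 6, and its Smith normal form has invariant factors (1,1,1,1,1,1).

Computing H_k = (kernel of ∂_k) / (image of ∂_{k+1}):

  H_0: rank C_0 − rank ∂_1 = 6 − 5 = 1, and the invariant factors of ∂_1 are all 1, so H_0 = Z.
  H_1: rank ker ∂_1 − rank ∂_2 = (12 − 5) − 6 = 1, and the invariant factors of ∂_2 are all 1, so H_1 = Z.
  H_2: rank ker ∂_2 − rank ∂_3 = (6 − 6) − 0 = 0, and there is no ∂_3, so H_2 = 0.

As a check, the Euler characteristic is 6 − 12 + 6 = 0, which agrees with 1 − 1 + 0 = 0.
(K is a triangulation of the cylinder S^1 x I.)

Hence the Betti numbers are b_0 = 1, b_1 = 1, b_2 = 0.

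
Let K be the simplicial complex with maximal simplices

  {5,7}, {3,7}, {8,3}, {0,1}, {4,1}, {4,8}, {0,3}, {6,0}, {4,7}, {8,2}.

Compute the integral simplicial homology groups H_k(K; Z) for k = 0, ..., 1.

We work with the vertex ordering 0 < 1 < 2 < 3 < 4 < 5 < 6 < 7 < 8. The simplices of K, each written with vertices in increasing order, are:

  0-simplices (9): [0], [1], [2], [3], [4], [5], [6], [7], [8]
  1-simplices (10): [0,1], [0,3], [0,6], [1,4], [2,8], [3,7], [3,8], [4,7], [4,8], [5,7]

giving chain groups C_0 ≅ Z^9, C_1 ≅ Z^10.

Boundary ∂_1: C_1 → C_0 is given by ∂[p,q] = [q] − [p]. For instance
  ∂[1,4] = [4] − [1].
The 9×10 boundary matrix has rank 8 and Smith normal form diag(1,1,1,1,1,1,1,1).

Reading off H_k = ker ∂_k / im ∂_{k+1}:

  H_0: rank C_0 − rank ∂_1 = 9 − 8 = 1, and the invariant factors of ∂_1 are all 1, so H_0 ≅ Z.
  H_1: rank ker ∂_1 − rank ∂_2 = (10 − 8) − 0 = 2, and there is no ∂_2, so H_1 ≅ Z^2.

H_0 ≅ Z,  H_1 ≅ Z^2.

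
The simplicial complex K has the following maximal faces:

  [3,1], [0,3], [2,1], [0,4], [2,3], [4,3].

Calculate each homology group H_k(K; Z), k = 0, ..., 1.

H_0 = Z,  H_1 = Z^2.

Take the total order 0 < 1 < 2 < 3 < 4 on the vertex set. Then K (dimension 1) consists of the simplices:

  0-simplices (5): [0], [1], [2], [3], [4]
  1-simplices (6): [0,3], [0,4], [1,2], [1,3], [2,3], [3,4]

Hence C_0 ≅ Z^5, C_1 ≅ Z^6.

Boundary ∂_1: C_1 → C_0 is given by ∂[p,q] = [q] − [p]. For instance
  ∂[1,2] = [2] − [1].
As a 5×6 matrix over Z this has rank 4, with invariant factors (1,1,1,1).

Reading off H_k = ker ∂_k / im ∂_{k+1}:

  H_0: rank C_0 − rank ∂_1 = 5 − 4 = 1, and the invariant factors of ∂_1 are all 1, so H_0 = Z.
  H_1: rank ker ∂_1 − rank ∂_2 = (6 − 4) − 0 = 2, and there is no ∂_2, so H_1 = Z^2.

As a check, the Euler characteristic is 5 − 6 = -1, which agrees with 1 − 2 = -1.
(K is a triangulation of a wedge of 2 circles.)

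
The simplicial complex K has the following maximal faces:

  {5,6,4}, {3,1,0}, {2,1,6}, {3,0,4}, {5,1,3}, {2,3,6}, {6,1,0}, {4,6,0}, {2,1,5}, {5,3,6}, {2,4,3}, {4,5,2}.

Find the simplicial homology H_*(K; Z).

We work with the vertex ordering 0 < 1 < 2 < 3 < 4 < 5 < 6. The simplices of K, each written with vertices in increasing order, are:

  0-simplices (7): [0], [1], [2], [3], [4], [5], [6]
  1-simplices (18): [0,1], [0,3], [0,4], [0,6], [1,2], [1,3], [1,5], [1,6], [2,3], [2,4], [2,5], [2,6], [3,4], [3,5], [3,6], [4,5], [4,6], [5,6]
  2-simplices (12): [0,1,3], [0,1,6], [0,3,4], [0,4,6], [1,2,5], [1,2,6], [1,3,5], [2,3,4], [2,3,6], [2,4,5], [3,5,6], [4,5,6]

so the chain groups are C_0 ≅ Z^7, C_1 ≅ Z^18, C_2 ≅ Z^12.

∂_1: C_1 → C_0 maps an edge to its endpoints' difference, ∂[p,q] = q − p.
The 7×18 boundary matrix has rank 6 and Smith normal form diag(1,1,1,1,1,1).

∂_2: C_2 → C_1 maps a triangle to the signed sum of its edges. For instance
  ∂[3,5,6] = [5,6] − [3,6] + [3,5],
  ∂[2,3,4] = [3,4] − [2,4] + [2,3].
This gives a 18×12 integer matrix of rank 12; reducing to Smith normal form yields diagonal entries (1,1,1,1,1,1,1,1,1,1,1,2).

Now H_k = ker ∂_k / im ∂_{k+1}, so:

  H_0: rank C_0 − rank ∂_1 = 7 − 6 = 1, and the invariant factors of ∂_1 are all 1, so H_0 ≅ Z.
  H_1: rank ker ∂_1 − rank ∂_2 = (18 − 6) − 12 = 0, and ∂_2 has invariant factor 2 > 1, so H_1 ≅ Z_2.
  H_2: rank ker ∂_2 − rank ∂_3 = (12 − 12) − 0 = 0, and there is no ∂_3, so H_2 ≅ 0.

(K is a triangulation of the real projective plane RP^2.)

H_0 = Z,  H_1 = Z_2,  H_2 = 0.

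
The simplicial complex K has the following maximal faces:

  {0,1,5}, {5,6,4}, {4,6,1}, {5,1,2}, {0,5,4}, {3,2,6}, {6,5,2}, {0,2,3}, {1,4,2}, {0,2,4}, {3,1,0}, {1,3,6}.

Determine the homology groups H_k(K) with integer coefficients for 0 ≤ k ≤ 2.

H_0 ≅ Z,  H_1 ≅ Z_2,  H_2 = 0.

Order the vertices as 0 < 1 < 2 < 3 < 4 < 5 < 6. Listing each simplex with vertices in this order, K has dimension 2 with simplices:

  0-simplices (7): [0], [1], [2], [3], [4], [5], [6]
  1-simplices (18): [0,1], [0,2], [0,3], [0,4], [0,5], [1,2], [1,3], [1,4], [1,5], [1,6], [2,3], [2,4], [2,5], [2,6], [3,6], [4,5], [4,6], [5,6]
  2-simplices (12): [0,1,3], [0,1,5], [0,2,3], [0,2,4], [0,4,5], [1,2,4], [1,2,5], [1,3,6], [1,4,6], [2,3,6], [2,5,6], [4,5,6]

giving chain groups C_0 ≅ Z^7, C_1 ≅ Z^18, C_2 ≅ Z^12.

Boundary ∂_1: C_1 → C_0 is given by ∂[p,q] = [q] − [p]. For instance
  ∂[3,6] = [6] − [3].
The resulting 7×18 matrix has rank 6, and its Smith normal form has invariant factors (1,1,1,1,1,1).

Boundary ∂_2: C_2 → C_1 maps a triangle to the signed sum of its edges. For instance
  ∂[1,2,4] = [2,4] − [1,4] + [1,2],
  ∂[1,3,6] = [3,6] − [1,6] + [1,3].
This gives a 18×12 integer matrix of rank 12; reducing to Smith normal form yields diagonal entries (1,1,1,1,1,1,1,1,1,1,1,2).

Computing H_k = (kernel of ∂_k) / (image of ∂_{k+1}):

  H_0: rank C_0 − rank ∂_1 = 7 − 6 = 1, and the invariant factors of ∂_1 are all 1, so H_0 = Z.
  H_1: rank ker ∂_1 − rank ∂_2 = (18 − 6) − 12 = 0, and ∂_2 has invariant factor 2 > 1, so H_1 = Z_2.
  H_2: rank ker ∂_2 − rank ∂_3 = (12 − 12) − 0 = 0, and there is no ∂_3, so H_2 = 0.

(K is a triangulation of the real projective plane RP^2.)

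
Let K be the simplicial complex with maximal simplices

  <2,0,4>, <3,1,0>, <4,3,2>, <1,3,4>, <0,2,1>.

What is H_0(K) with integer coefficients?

H_0 ≅ Z.

Fix the vertex order 0 < 1 < 2 < 3 < 4 and write every simplex with vertices in increasing order. Then dim K = 2 and the simplices of K are:

  0-simplices (5): [0], [1], [2], [3], [4]
  1-simplices (10): [0,1], [0,2], [0,3], [0,4], [1,2], [1,3], [1,4], [2,3], [2,4], [3,4]
  2-simplices (5): [0,1,2], [0,1,3], [0,2,4], [1,3,4], [2,3,4]

giving chain groups C_0 ≅ Z^5, C_1 ≅ Z^10, C_2 ≅ Z^5.

The boundary map ∂_1: C_1 → C_0 is given by ∂[p,q] = [q] − [p]. For instance
  ∂[1,2] = [2] − [1].
As a 5×10 matrix over Z this has rank 4, with invariant factors (1,1,1,1).

Boundary ∂_2: C_2 → C_1 acts by ∂[p,q,r] = [q,r] − [p,r] + [p,q]. For instance
  ∂[0,1,3] = [1,3] − [0,3] + [0,1],
  ∂[0,2,4] = [2,4] − [0,4] + [0,2].
As a 10×5 matrix over Z this has rank 5, with invariant factors (1,1,1,1,1).

Reading off H_k = ker ∂_k / im ∂_{k+1}:

  H_0: rank C_0 − rank ∂_1 = 5 − 4 = 1, and the invariant factors of ∂_1 are all 1, so H_0 ≅ Z.

(K is a triangulation of the Möbius band.)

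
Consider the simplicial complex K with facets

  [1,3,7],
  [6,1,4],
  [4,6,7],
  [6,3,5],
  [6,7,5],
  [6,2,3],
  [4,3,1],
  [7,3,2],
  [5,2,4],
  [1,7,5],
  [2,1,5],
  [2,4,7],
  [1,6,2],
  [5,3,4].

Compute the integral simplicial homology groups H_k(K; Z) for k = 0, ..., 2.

Fix the vertex order 1 < 2 < 3 < 4 < 5 < 6 < 7 and write every simplex with vertices in increasing order. Then dim K = 2 and the simplices of K are:

  0-simplices (7): [1], [2], [3], [4], [5], [6], [7]
  1-simplices (21): [1,2], [1,3], [1,4], [1,5], [1,6], [1,7], [2,3], [2,4], [2,5], [2,6], [2,7], [3,4], [3,5], [3,6], [3,7], [4,5], [4,6], [4,7], [5,6], [5,7], [6,7]
  2-simplices (14): [1,2,5], [1,2,6], [1,3,4], [1,3,7], [1,4,6], [1,5,7], [2,3,6], [2,3,7], [2,4,5], [2,4,7], [3,4,5], [3,5,6], [4,6,7], [5,6,7]

Hence C_0 ≅ Z^7, C_1 ≅ Z^21, C_2 ≅ Z^14.

∂_1: C_1 → C_0 sends each edge [p,q] (with p < q) to q − p. For instance
  ∂[1,2] = [2] − [1].
The 7×21 boundary matrix has rank 6 and Smith normal form diag(1,1,1,1,1,1).

∂_2: C_2 → C_1 sends each 2-simplex [p,q,r] to [q,r] − [p,r] + [p,q]. For instance
  ∂[1,2,5] = [2,5] − [1,5] + [1,2],
  ∂[2,3,6] = [3,6] − [2,6] + [2,3].
As a 21×14 matrix over Z this has rank 13, with invariant factors (1,1,1,1,1,1,1,1,1,1,1,1,1).

From H_k ≅ ker(∂_k) / im(∂_{k+1}) we obtain:

  H_0: rank C_0 − rank ∂_1 = 7 − 6 = 1, and the invariant factors of ∂_1 are all 1, so H_0 ≅ Z.
  H_1: rank ker ∂_1 − rank ∂_2 = (21 − 6) − 13 = 2, and the invariant factors of ∂_2 are all 1, so H_1 ≅ Z^2.
  H_2: rank ker ∂_2 − rank ∂_3 = (14 − 13) − 0 = 1, and there is no ∂_3, so H_2 ≅ Z.

As a check, the Euler characteristic is 7 − 21 + 14 = 0, which agrees with 1 − 2 + 1 = 0.
(K is a triangulation of the torus T^2.)

H_0 ≅ Z,  H_1 ≅ Z^2,  H_2 ≅ Z.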